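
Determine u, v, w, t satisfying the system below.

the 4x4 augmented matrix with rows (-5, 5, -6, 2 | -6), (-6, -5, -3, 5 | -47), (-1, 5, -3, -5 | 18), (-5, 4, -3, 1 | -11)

(5, 3, -1, -1)

Forward elimination on [A|b]:
R2 <- R2 - (6/5)*R1:  [      0     -11    21/5    13/5  -199/5 ]
R3 <- R3 - (1/5)*R1:  [     0      4   -9/5  -27/5   96/5 ]
R4 <- R4 - (1)*R1:  [  0  -1   3  -1  -5 ]
R3 <- R3 - (-4/11)*R2:  [      0       0   -3/11  -49/11   52/11 ]
R4 <- R4 - (1/11)*R2:  [      0       0  144/55  -68/55  -76/55 ]
R4 <- R4 - (-48/5)*R3:  [   0    0    0  -44   44 ]
Row echelon form:
[ -5    5     -6       2  |      -6 ]
[  0  -11   21/5    13/5  |  -199/5 ]
[  0    0  -3/11  -49/11  |   52/11 ]
[  0    0      0     -44  |      44 ]
Back-substitution:
t = (44) / -44 = -1
w = (52/11 - (-49/11)*(-1)) / (-3/11) = -1
v = (-199/5 - (21/5)*(-1) - (13/5)*(-1)) / -11 = 3
u = (-6 - (5)*(3) - (-6)*(-1) - (2)*(-1)) / -5 = 5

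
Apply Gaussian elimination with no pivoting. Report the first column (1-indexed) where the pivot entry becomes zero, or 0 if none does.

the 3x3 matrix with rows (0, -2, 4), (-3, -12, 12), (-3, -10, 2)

Naive forward elimination:
Pivot entry (1,1) is zero but row 2 has -3 in column 1 -> naive elimination stops; a row interchange (e.g. R1 <-> R2) would be required here.

first zero-pivot column = 1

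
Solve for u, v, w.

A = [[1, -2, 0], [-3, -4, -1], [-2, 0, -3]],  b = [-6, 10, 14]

(-4, 1, -2)

Forward elimination on [A|b]:
R2 <- R2 - (-3)*R1:  [   0  -10   -1   -8 ]
R3 <- R3 - (-2)*R1:  [  0  -4  -3   2 ]
R3 <- R3 - (2/5)*R2:  [     0      0  -13/5   26/5 ]
Row echelon form:
[ 1   -2      0  |    -6 ]
[ 0  -10     -1  |    -8 ]
[ 0    0  -13/5  |  26/5 ]
Back-substitution:
w = (26/5) / (-13/5) = -2
v = (-8 - (-1)*(-2)) / -10 = 1
u = (-6 - (-2)*(1)) / 1 = -4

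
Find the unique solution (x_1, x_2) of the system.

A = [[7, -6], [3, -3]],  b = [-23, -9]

(-5, -2)

Forward elimination on [A|b]:
R2 <- R2 - (3/7)*R1:  [    0  -3/7   6/7 ]
Row echelon form:
[ 7    -6  |  -23 ]
[ 0  -3/7  |  6/7 ]
Back-substitution:
x_2 = (6/7) / (-3/7) = -2
x_1 = (-23 - (-6)*(-2)) / 7 = -5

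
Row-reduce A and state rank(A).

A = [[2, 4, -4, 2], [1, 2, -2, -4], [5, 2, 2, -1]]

rank(A) = 3

Row reduction:
R2 <- R2 - (1/2)*R1:  [  0   0   0  -5 ]
R3 <- R3 - (5/2)*R1:  [  0  -8  12  -6 ]
R2 <-> R3   (pivot in column 2 was zero)
[ 2   4  -4   2 ]
[ 0  -8  12  -6 ]
[ 0   0   0  -5 ]
Row echelon form:
[ 2   4  -4   2 ]
[ 0  -8  12  -6 ]
[ 0   0   0  -5 ]
Nonzero rows / pivot columns: 3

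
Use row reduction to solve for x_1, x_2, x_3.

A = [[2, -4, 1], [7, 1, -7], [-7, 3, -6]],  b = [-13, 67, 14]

(4, 4, -5)

Forward elimination on [A|b]:
R2 <- R2 - (7/2)*R1:  [     0     15  -21/2  225/2 ]
R3 <- R3 - (-7/2)*R1:  [     0    -11   -5/2  -63/2 ]
R3 <- R3 - (-11/15)*R2:  [     0      0  -51/5     51 ]
Row echelon form:
[ 2  -4      1  |    -13 ]
[ 0  15  -21/2  |  225/2 ]
[ 0   0  -51/5  |     51 ]
Back-substitution:
x_3 = (51) / (-51/5) = -5
x_2 = (225/2 - (-21/2)*(-5)) / 15 = 4
x_1 = (-13 - (-4)*(4) - (1)*(-5)) / 2 = 4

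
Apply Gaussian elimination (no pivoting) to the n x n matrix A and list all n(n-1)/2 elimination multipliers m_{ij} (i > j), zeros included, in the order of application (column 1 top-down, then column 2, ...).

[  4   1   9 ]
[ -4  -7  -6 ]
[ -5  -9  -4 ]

Forward elimination:
R2 <- R2 - (-1)*R1:  [  0  -6   3 ]
R3 <- R3 - (-5/4)*R1:  [     0  -31/4   29/4 ]
R3 <- R3 - (31/24)*R2:  [    0     0  27/8 ]
Multipliers (in order of application): m_{21} = -1, m_{31} = -5/4, m_{32} = 31/24

multipliers: -1, -5/4, 31/24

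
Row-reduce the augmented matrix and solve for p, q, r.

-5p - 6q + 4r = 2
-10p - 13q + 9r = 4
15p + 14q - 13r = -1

Forward elimination on [A|b]:
R2 <- R2 - (2)*R1:  [  0  -1   1   0 ]
R3 <- R3 - (-3)*R1:  [  0  -4  -1   5 ]
R3 <- R3 - (4)*R2:  [  0   0  -5   5 ]
Row echelon form:
[ -5  -6   4  |  2 ]
[  0  -1   1  |  0 ]
[  0   0  -5  |  5 ]
Back-substitution:
r = (5) / -5 = -1
q = (0 - (1)*(-1)) / -1 = -1
p = (2 - (-6)*(-1) - (4)*(-1)) / -5 = 0

(0, -1, -1)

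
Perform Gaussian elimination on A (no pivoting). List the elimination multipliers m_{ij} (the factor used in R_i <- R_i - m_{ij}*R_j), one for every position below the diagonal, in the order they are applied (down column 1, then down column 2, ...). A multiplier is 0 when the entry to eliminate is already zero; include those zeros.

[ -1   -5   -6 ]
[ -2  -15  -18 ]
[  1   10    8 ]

multipliers: 2, -1, -1

Forward elimination:
R2 <- R2 - (2)*R1:  [  0  -5  -6 ]
R3 <- R3 - (-1)*R1:  [ 0  5  2 ]
R3 <- R3 - (-1)*R2:  [  0   0  -4 ]
Multipliers (in order of application): m_{21} = 2, m_{31} = -1, m_{32} = -1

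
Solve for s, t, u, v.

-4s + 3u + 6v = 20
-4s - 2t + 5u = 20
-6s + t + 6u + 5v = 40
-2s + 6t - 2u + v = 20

(-2, 4, 4, 0)

Forward elimination on [A|b]:
R2 <- R2 - (1)*R1:  [  0  -2   2  -6   0 ]
R3 <- R3 - (3/2)*R1:  [   0    1  3/2   -4   10 ]
R4 <- R4 - (1/2)*R1:  [    0     6  -7/2    -2    10 ]
R3 <- R3 - (-1/2)*R2:  [   0    0  5/2   -7   10 ]
R4 <- R4 - (-3)*R2:  [   0    0  5/2  -20   10 ]
R4 <- R4 - (1)*R3:  [   0    0    0  -13    0 ]
Row echelon form:
[ -4   0    3    6  |  20 ]
[  0  -2    2   -6  |   0 ]
[  0   0  5/2   -7  |  10 ]
[  0   0    0  -13  |   0 ]
Back-substitution:
v = (0) / -13 = 0
u = (10 - (-7)*(0)) / (5/2) = 4
t = (0 - (2)*(4) - (-6)*(0)) / -2 = 4
s = (20 - (3)*(4) - (6)*(0)) / -4 = -2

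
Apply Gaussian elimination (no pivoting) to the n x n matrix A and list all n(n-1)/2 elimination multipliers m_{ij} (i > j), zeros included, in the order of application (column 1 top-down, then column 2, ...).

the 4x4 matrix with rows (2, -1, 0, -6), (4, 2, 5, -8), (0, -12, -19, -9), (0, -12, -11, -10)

Forward elimination:
R2 <- R2 - (2)*R1:  [ 0  4  5  4 ]
R3: entry in column 1 is already 0 -> m_{31} = 0 (no row operation needed)
R4: entry in column 1 is already 0 -> m_{41} = 0 (no row operation needed)
R3 <- R3 - (-3)*R2:  [  0   0  -4   3 ]
R4 <- R4 - (-3)*R2:  [ 0  0  4  2 ]
R4 <- R4 - (-1)*R3:  [ 0  0  0  5 ]
Multipliers (in order of application): m_{21} = 2, m_{31} = 0, m_{41} = 0, m_{32} = -3, m_{42} = -3, m_{43} = -1

multipliers: 2, 0, 0, -3, -3, -1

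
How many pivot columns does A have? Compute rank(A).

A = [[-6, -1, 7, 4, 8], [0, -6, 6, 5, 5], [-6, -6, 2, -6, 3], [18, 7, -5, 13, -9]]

rank(A) = 3

Row reduction:
R3 <- R3 - (1)*R1:  [   0   -5   -5  -10   -5 ]
R4 <- R4 - (-3)*R1:  [  0   4  16  25  15 ]
R3 <- R3 - (5/6)*R2:  [     0      0    -10  -85/6  -55/6 ]
R4 <- R4 - (-2/3)*R2:  [    0     0    20  85/3  55/3 ]
R4 <- R4 - (-2)*R3:  [ 0  0  0  0  0 ]
Row echelon form:
[ -6  -1    7      4      8 ]
[  0  -6    6      5      5 ]
[  0   0  -10  -85/6  -55/6 ]
[  0   0    0      0      0 ]
Nonzero rows / pivot columns: 3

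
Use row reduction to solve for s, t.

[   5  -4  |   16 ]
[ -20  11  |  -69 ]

Forward elimination on [A|b]:
R2 <- R2 - (-4)*R1:  [  0  -5  -5 ]
Row echelon form:
[ 5  -4  |  16 ]
[ 0  -5  |  -5 ]
Back-substitution:
t = (-5) / -5 = 1
s = (16 - (-4)*(1)) / 5 = 4

(4, 1)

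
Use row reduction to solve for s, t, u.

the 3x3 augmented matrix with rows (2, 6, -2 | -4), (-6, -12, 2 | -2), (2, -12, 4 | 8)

Forward elimination on [A|b]:
R2 <- R2 - (-3)*R1:  [   0    6   -4  -14 ]
R3 <- R3 - (1)*R1:  [   0  -18    6   12 ]
R3 <- R3 - (-3)*R2:  [   0    0   -6  -30 ]
Row echelon form:
[ 2  6  -2  |   -4 ]
[ 0  6  -4  |  -14 ]
[ 0  0  -6  |  -30 ]
Back-substitution:
u = (-30) / -6 = 5
t = (-14 - (-4)*(5)) / 6 = 1
s = (-4 - (6)*(1) - (-2)*(5)) / 2 = 0

(0, 1, 5)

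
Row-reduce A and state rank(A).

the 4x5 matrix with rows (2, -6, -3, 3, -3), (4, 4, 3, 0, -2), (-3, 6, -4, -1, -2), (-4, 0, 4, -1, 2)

rank(A) = 4

Row reduction:
R2 <- R2 - (2)*R1:  [  0  16   9  -6   4 ]
R3 <- R3 - (-3/2)*R1:  [     0     -3  -17/2    7/2  -13/2 ]
R4 <- R4 - (-2)*R1:  [   0  -12   -2    5   -4 ]
R3 <- R3 - (-3/16)*R2:  [       0        0  -109/16     19/8    -23/4 ]
R4 <- R4 - (-3/4)*R2:  [    0     0  19/4   1/2    -1 ]
R4 <- R4 - (-76/109)*R3:  [        0         0         0   235/109  -546/109 ]
Row echelon form:
[ 2  -6       -3        3        -3 ]
[ 0  16        9       -6         4 ]
[ 0   0  -109/16     19/8     -23/4 ]
[ 0   0        0  235/109  -546/109 ]
Nonzero rows / pivot columns: 4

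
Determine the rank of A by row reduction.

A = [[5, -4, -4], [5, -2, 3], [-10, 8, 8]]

Row reduction:
R2 <- R2 - (1)*R1:  [ 0  2  7 ]
R3 <- R3 - (-2)*R1:  [ 0  0  0 ]
Row echelon form:
[ 5  -4  -4 ]
[ 0   2   7 ]
[ 0   0   0 ]
Nonzero rows / pivot columns: 2

rank(A) = 2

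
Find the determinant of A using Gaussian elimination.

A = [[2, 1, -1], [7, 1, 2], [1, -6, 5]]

Forward elimination:
R2 <- R2 - (7/2)*R1:  [    0  -5/2  11/2 ]
R3 <- R3 - (1/2)*R1:  [     0  -13/2   11/2 ]
R3 <- R3 - (13/5)*R2:  [     0      0  -44/5 ]
Upper-triangular form:
[ 2     1     -1 ]
[ 0  -5/2   11/2 ]
[ 0     0  -44/5 ]
det(A) = (-1)^0 * (2) * (-5/2) * (-44/5) = 44  (0 row swaps -> sign +1)

det(A) = 44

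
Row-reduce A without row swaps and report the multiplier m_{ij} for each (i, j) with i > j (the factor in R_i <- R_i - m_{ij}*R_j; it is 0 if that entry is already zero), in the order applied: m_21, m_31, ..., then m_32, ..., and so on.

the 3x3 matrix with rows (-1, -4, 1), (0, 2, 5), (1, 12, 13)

Forward elimination:
R2: entry in column 1 is already 0 -> m_{21} = 0 (no row operation needed)
R3 <- R3 - (-1)*R1:  [  0   8  14 ]
R3 <- R3 - (4)*R2:  [  0   0  -6 ]
Multipliers (in order of application): m_{21} = 0, m_{31} = -1, m_{32} = 4

multipliers: 0, -1, 4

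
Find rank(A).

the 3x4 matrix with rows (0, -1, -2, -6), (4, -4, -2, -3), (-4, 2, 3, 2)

rank(A) = 3

Row reduction:
R1 <-> R2   (pivot in column 1 was zero)
[  4  -4  -2  -3 ]
[  0  -1  -2  -6 ]
[ -4   2   3   2 ]
R3 <- R3 - (-1)*R1:  [  0  -2   1  -1 ]
R3 <- R3 - (2)*R2:  [  0   0   5  11 ]
Row echelon form:
[ 4  -4  -2  -3 ]
[ 0  -1  -2  -6 ]
[ 0   0   5  11 ]
Nonzero rows / pivot columns: 3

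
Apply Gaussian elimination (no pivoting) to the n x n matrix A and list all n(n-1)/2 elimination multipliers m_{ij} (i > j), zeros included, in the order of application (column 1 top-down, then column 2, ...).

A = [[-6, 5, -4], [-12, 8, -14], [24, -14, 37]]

Forward elimination:
R2 <- R2 - (2)*R1:  [  0  -2  -6 ]
R3 <- R3 - (-4)*R1:  [  0   6  21 ]
R3 <- R3 - (-3)*R2:  [ 0  0  3 ]
Multipliers (in order of application): m_{21} = 2, m_{31} = -4, m_{32} = -3

multipliers: 2, -4, -3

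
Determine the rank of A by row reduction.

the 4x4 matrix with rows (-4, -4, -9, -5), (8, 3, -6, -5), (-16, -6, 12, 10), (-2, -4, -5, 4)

rank(A) = 3

Row reduction:
R2 <- R2 - (-2)*R1:  [   0   -5  -24  -15 ]
R3 <- R3 - (4)*R1:  [  0  10  48  30 ]
R4 <- R4 - (1/2)*R1:  [    0    -2  -1/2  13/2 ]
R3 <- R3 - (-2)*R2:  [ 0  0  0  0 ]
R4 <- R4 - (2/5)*R2:  [     0      0  91/10   25/2 ]
R3 <-> R4   (pivot in column 3 was zero)
[ -4  -4     -9    -5 ]
[  0  -5    -24   -15 ]
[  0   0  91/10  25/2 ]
[  0   0      0     0 ]
Row echelon form:
[ -4  -4     -9    -5 ]
[  0  -5    -24   -15 ]
[  0   0  91/10  25/2 ]
[  0   0      0     0 ]
Nonzero rows / pivot columns: 3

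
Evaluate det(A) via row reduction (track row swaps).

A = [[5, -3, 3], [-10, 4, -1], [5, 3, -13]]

det(A) = 10

Forward elimination:
R2 <- R2 - (-2)*R1:  [  0  -2   5 ]
R3 <- R3 - (1)*R1:  [   0    6  -16 ]
R3 <- R3 - (-3)*R2:  [  0   0  -1 ]
Upper-triangular form:
[ 5  -3   3 ]
[ 0  -2   5 ]
[ 0   0  -1 ]
det(A) = (-1)^0 * (5) * (-2) * (-1) = 10  (0 row swaps -> sign +1)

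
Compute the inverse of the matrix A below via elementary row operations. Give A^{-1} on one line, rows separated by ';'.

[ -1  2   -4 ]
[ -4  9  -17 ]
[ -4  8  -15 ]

Gauss-Jordan on [A | I]:
R1 <- (1/-1)*R1:  [  1  -2   4  |  -1   0   0 ]
R2 <- R2 - (-4)*R1:  [  0   1  -1  |  -4   1   0 ]
R3 <- R3 - (-4)*R1:  [  0   0   1  |  -4   0   1 ]
R1 <- R1 - (-2)*R2:  [  1   0   2  |  -9   2   0 ]
R1 <- R1 - (2)*R3:  [  1   0   0  |  -1   2  -2 ]
R2 <- R2 - (-1)*R3:  [  0   1   0  |  -8   1   1 ]
Right block of [I | A^{-1}] is the inverse:
[ -1  2  -2 ]
[ -8  1   1 ]
[ -4  0   1 ]

inverse = [-1 2 -2; -8 1 1; -4 0 1]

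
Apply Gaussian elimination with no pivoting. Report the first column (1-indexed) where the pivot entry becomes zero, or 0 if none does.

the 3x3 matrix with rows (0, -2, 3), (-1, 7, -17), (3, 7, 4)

Naive forward elimination:
Pivot entry (1,1) is zero but row 2 has -1 in column 1 -> naive elimination stops; a row interchange (e.g. R1 <-> R2) would be required here.

first zero-pivot column = 1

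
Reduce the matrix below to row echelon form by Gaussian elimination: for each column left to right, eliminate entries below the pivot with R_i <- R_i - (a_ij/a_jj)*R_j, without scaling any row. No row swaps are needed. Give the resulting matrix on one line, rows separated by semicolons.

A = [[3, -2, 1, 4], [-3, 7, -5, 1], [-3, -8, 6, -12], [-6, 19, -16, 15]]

REF = [3 -2 1 4; 0 5 -4 5; 0 0 -1 2; 0 0 0 4]

Forward elimination:
R2 <- R2 - (-1)*R1:  [  0   5  -4   5 ]
R3 <- R3 - (-1)*R1:  [   0  -10    7   -8 ]
R4 <- R4 - (-2)*R1:  [   0   15  -14   23 ]
R3 <- R3 - (-2)*R2:  [  0   0  -1   2 ]
R4 <- R4 - (3)*R2:  [  0   0  -2   8 ]
R4 <- R4 - (2)*R3:  [ 0  0  0  4 ]
Row echelon form:
[ 3  -2   1  4 ]
[ 0   5  -4  5 ]
[ 0   0  -1  2 ]
[ 0   0   0  4 ]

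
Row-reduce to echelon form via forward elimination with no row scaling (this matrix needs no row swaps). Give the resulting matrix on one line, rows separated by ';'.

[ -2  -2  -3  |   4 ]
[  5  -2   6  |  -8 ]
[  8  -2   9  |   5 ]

Forward elimination:
R2 <- R2 - (-5/2)*R1:  [    0    -7  -3/2     2 ]
R3 <- R3 - (-4)*R1:  [   0  -10   -3   21 ]
R3 <- R3 - (10/7)*R2:  [     0      0   -6/7  127/7 ]
Row echelon form:
[ -2  -2    -3  |      4 ]
[  0  -7  -3/2  |      2 ]
[  0   0  -6/7  |  127/7 ]

REF = [-2 -2 -3 4; 0 -7 -3/2 2; 0 0 -6/7 127/7]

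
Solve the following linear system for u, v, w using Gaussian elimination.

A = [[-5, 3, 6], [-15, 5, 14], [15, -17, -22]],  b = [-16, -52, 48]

(5, -1, 2)

Forward elimination on [A|b]:
R2 <- R2 - (3)*R1:  [  0  -4  -4  -4 ]
R3 <- R3 - (-3)*R1:  [  0  -8  -4   0 ]
R3 <- R3 - (2)*R2:  [ 0  0  4  8 ]
Row echelon form:
[ -5   3   6  |  -16 ]
[  0  -4  -4  |   -4 ]
[  0   0   4  |    8 ]
Back-substitution:
w = (8) / 4 = 2
v = (-4 - (-4)*(2)) / -4 = -1
u = (-16 - (3)*(-1) - (6)*(2)) / -5 = 5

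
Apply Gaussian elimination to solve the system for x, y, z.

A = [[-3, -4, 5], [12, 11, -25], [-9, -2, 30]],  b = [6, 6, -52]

(0, -4, -2)

Forward elimination on [A|b]:
R2 <- R2 - (-4)*R1:  [  0  -5  -5  30 ]
R3 <- R3 - (3)*R1:  [   0   10   15  -70 ]
R3 <- R3 - (-2)*R2:  [   0    0    5  -10 ]
Row echelon form:
[ -3  -4   5  |    6 ]
[  0  -5  -5  |   30 ]
[  0   0   5  |  -10 ]
Back-substitution:
z = (-10) / 5 = -2
y = (30 - (-5)*(-2)) / -5 = -4
x = (6 - (-4)*(-4) - (5)*(-2)) / -3 = 0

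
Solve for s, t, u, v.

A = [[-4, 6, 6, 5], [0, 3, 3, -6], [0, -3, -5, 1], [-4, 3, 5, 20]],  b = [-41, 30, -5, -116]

(4, 0, 0, -5)

Forward elimination on [A|b]:
R4 <- R4 - (1)*R1:  [   0   -3   -1   15  -75 ]
R3 <- R3 - (-1)*R2:  [  0   0  -2  -5  25 ]
R4 <- R4 - (-1)*R2:  [   0    0    2    9  -45 ]
R4 <- R4 - (-1)*R3:  [   0    0    0    4  -20 ]
Row echelon form:
[ -4  6   6   5  |  -41 ]
[  0  3   3  -6  |   30 ]
[  0  0  -2  -5  |   25 ]
[  0  0   0   4  |  -20 ]
Back-substitution:
v = (-20) / 4 = -5
u = (25 - (-5)*(-5)) / -2 = 0
t = (30 - (3)*(0) - (-6)*(-5)) / 3 = 0
s = (-41 - (6)*(0) - (6)*(0) - (5)*(-5)) / -4 = 4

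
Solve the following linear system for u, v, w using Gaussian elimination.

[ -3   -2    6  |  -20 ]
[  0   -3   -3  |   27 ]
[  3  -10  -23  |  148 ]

(2, -5, -4)

Forward elimination on [A|b]:
R3 <- R3 - (-1)*R1:  [   0  -12  -17  128 ]
R3 <- R3 - (4)*R2:  [  0   0  -5  20 ]
Row echelon form:
[ -3  -2   6  |  -20 ]
[  0  -3  -3  |   27 ]
[  0   0  -5  |   20 ]
Back-substitution:
w = (20) / -5 = -4
v = (27 - (-3)*(-4)) / -3 = -5
u = (-20 - (-2)*(-5) - (6)*(-4)) / -3 = 2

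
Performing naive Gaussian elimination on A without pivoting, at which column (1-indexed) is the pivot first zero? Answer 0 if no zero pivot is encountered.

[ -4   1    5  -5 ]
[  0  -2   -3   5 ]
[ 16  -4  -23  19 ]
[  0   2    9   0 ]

first zero-pivot column = 0

Naive forward elimination:
R3 <- R3 - (-4)*R1:  [  0   0  -3  -1 ]
R4 <- R4 - (-1)*R2:  [ 0  0  6  5 ]
R4 <- R4 - (-2)*R3:  [ 0  0  0  3 ]
All pivots nonzero; naive elimination completes without hitting a zero pivot.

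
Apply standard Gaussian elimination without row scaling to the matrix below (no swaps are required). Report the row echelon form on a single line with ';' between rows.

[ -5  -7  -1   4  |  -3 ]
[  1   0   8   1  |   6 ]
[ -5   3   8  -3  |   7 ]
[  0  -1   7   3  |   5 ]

REF = [-5 -7 -1 4 -3; 0 -7/5 39/5 9/5 27/5; 0 0 453/7 41/7 340/7; 0 0 0 718/453 32/453]

Forward elimination:
R2 <- R2 - (-1/5)*R1:  [    0  -7/5  39/5   9/5  27/5 ]
R3 <- R3 - (1)*R1:  [  0  10   9  -7  10 ]
R3 <- R3 - (-50/7)*R2:  [     0      0  453/7   41/7  340/7 ]
R4 <- R4 - (5/7)*R2:  [    0     0  10/7  12/7   8/7 ]
R4 <- R4 - (10/453)*R3:  [       0        0        0  718/453   32/453 ]
Row echelon form:
[ -5    -7     -1        4  |      -3 ]
[  0  -7/5   39/5      9/5  |    27/5 ]
[  0     0  453/7     41/7  |   340/7 ]
[  0     0      0  718/453  |  32/453 ]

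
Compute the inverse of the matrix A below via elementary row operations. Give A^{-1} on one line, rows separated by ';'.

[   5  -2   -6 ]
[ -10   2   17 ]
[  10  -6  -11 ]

Gauss-Jordan on [A | I]:
R1 <- (1/5)*R1:  [    1  -2/5  -6/5  |   1/5     0     0 ]
R2 <- R2 - (-10)*R1:  [  0  -2   5  |   2   1   0 ]
R3 <- R3 - (10)*R1:  [  0  -2   1  |  -2   0   1 ]
R2 <- (1/-2)*R2:  [    0     1  -5/2  |    -1  -1/2     0 ]
R1 <- R1 - (-2/5)*R2:  [     1      0  -11/5  |   -1/5   -1/5      0 ]
R3 <- R3 - (-2)*R2:  [  0   0  -4  |  -4  -1   1 ]
R3 <- (1/-4)*R3:  [    0     0     1  |     1   1/4  -1/4 ]
R1 <- R1 - (-11/5)*R3:  [      1       0       0  |       2    7/20  -11/20 ]
R2 <- R2 - (-5/2)*R3:  [    0     1     0  |   3/2   1/8  -5/8 ]
Right block of [I | A^{-1}] is the inverse:
[   2  7/20  -11/20 ]
[ 3/2   1/8    -5/8 ]
[   1   1/4    -1/4 ]

inverse = [2 7/20 -11/20; 3/2 1/8 -5/8; 1 1/4 -1/4]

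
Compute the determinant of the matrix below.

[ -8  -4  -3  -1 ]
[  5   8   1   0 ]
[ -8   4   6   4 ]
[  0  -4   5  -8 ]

det(A) = 4956

Forward elimination:
R2 <- R2 - (-5/8)*R1:  [    0  11/2  -7/8  -5/8 ]
R3 <- R3 - (1)*R1:  [ 0  8  9  5 ]
R3 <- R3 - (16/11)*R2:  [      0       0  113/11   65/11 ]
R4 <- R4 - (-8/11)*R2:  [      0       0   48/11  -93/11 ]
R4 <- R4 - (48/113)*R3:  [         0          0          0  -1239/113 ]
Upper-triangular form:
[ -8    -4      -3         -1 ]
[  0  11/2    -7/8       -5/8 ]
[  0     0  113/11      65/11 ]
[  0     0       0  -1239/113 ]
det(A) = (-1)^0 * (-8) * (11/2) * (113/11) * (-1239/113) = 4956  (0 row swaps -> sign +1)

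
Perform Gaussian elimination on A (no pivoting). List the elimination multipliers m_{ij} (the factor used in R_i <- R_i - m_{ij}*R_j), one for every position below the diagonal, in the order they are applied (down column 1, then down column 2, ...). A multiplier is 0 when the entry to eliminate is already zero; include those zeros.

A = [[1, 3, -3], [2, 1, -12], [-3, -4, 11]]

Forward elimination:
R2 <- R2 - (2)*R1:  [  0  -5  -6 ]
R3 <- R3 - (-3)*R1:  [ 0  5  2 ]
R3 <- R3 - (-1)*R2:  [  0   0  -4 ]
Multipliers (in order of application): m_{21} = 2, m_{31} = -3, m_{32} = -1

multipliers: 2, -3, -1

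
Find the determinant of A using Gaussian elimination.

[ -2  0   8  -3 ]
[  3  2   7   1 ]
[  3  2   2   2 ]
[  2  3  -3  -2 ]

det(A) = -89

Forward elimination:
R2 <- R2 - (-3/2)*R1:  [    0     2    19  -7/2 ]
R3 <- R3 - (-3/2)*R1:  [    0     2    14  -5/2 ]
R4 <- R4 - (-1)*R1:  [  0   3   5  -5 ]
R3 <- R3 - (1)*R2:  [  0   0  -5   1 ]
R4 <- R4 - (3/2)*R2:  [     0      0  -47/2    1/4 ]
R4 <- R4 - (47/10)*R3:  [      0       0       0  -89/20 ]
Upper-triangular form:
[ -2  0   8      -3 ]
[  0  2  19    -7/2 ]
[  0  0  -5       1 ]
[  0  0   0  -89/20 ]
det(A) = (-1)^0 * (-2) * (2) * (-5) * (-89/20) = -89  (0 row swaps -> sign +1)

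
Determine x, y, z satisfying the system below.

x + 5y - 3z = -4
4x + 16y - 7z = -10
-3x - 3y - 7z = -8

(-3, 1, 2)

Forward elimination on [A|b]:
R2 <- R2 - (4)*R1:  [  0  -4   5   6 ]
R3 <- R3 - (-3)*R1:  [   0   12  -16  -20 ]
R3 <- R3 - (-3)*R2:  [  0   0  -1  -2 ]
Row echelon form:
[ 1   5  -3  |  -4 ]
[ 0  -4   5  |   6 ]
[ 0   0  -1  |  -2 ]
Back-substitution:
z = (-2) / -1 = 2
y = (6 - (5)*(2)) / -4 = 1
x = (-4 - (5)*(1) - (-3)*(2)) / 1 = -3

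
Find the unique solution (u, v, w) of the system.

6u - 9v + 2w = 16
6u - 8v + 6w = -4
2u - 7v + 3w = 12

(-2, -4, -4)

Forward elimination on [A|b]:
R2 <- R2 - (1)*R1:  [   0    1    4  -20 ]
R3 <- R3 - (1/3)*R1:  [    0    -4   7/3  20/3 ]
R3 <- R3 - (-4)*R2:  [      0       0    55/3  -220/3 ]
Row echelon form:
[ 6  -9     2  |      16 ]
[ 0   1     4  |     -20 ]
[ 0   0  55/3  |  -220/3 ]
Back-substitution:
w = (-220/3) / (55/3) = -4
v = (-20 - (4)*(-4)) / 1 = -4
u = (16 - (-9)*(-4) - (2)*(-4)) / 6 = -2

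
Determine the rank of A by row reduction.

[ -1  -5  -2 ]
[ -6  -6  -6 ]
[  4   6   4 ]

rank(A) = 3

Row reduction:
R2 <- R2 - (6)*R1:  [  0  24   6 ]
R3 <- R3 - (-4)*R1:  [   0  -14   -4 ]
R3 <- R3 - (-7/12)*R2:  [    0     0  -1/2 ]
Row echelon form:
[ -1  -5    -2 ]
[  0  24     6 ]
[  0   0  -1/2 ]
Nonzero rows / pivot columns: 3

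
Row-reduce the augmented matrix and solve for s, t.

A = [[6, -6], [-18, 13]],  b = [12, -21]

Forward elimination on [A|b]:
R2 <- R2 - (-3)*R1:  [  0  -5  15 ]
Row echelon form:
[ 6  -6  |  12 ]
[ 0  -5  |  15 ]
Back-substitution:
t = (15) / -5 = -3
s = (12 - (-6)*(-3)) / 6 = -1

(-1, -3)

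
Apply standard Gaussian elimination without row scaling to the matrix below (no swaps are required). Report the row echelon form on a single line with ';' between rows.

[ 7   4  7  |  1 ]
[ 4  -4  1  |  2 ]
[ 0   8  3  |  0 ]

Forward elimination:
R2 <- R2 - (4/7)*R1:  [     0  -44/7     -3   10/7 ]
R3 <- R3 - (-14/11)*R2:  [     0      0  -9/11  20/11 ]
Row echelon form:
[ 7      4      7  |      1 ]
[ 0  -44/7     -3  |   10/7 ]
[ 0      0  -9/11  |  20/11 ]

REF = [7 4 7 1; 0 -44/7 -3 10/7; 0 0 -9/11 20/11]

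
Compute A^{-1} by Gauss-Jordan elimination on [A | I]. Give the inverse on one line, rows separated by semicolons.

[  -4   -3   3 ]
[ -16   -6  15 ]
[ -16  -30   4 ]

inverse = [-71/4 13/4 9/8; 22/3 -4/3 -1/2; -16 3 1]

Gauss-Jordan on [A | I]:
R1 <- (1/-4)*R1:  [    1   3/4  -3/4  |  -1/4     0     0 ]
R2 <- R2 - (-16)*R1:  [  0   6   3  |  -4   1   0 ]
R3 <- R3 - (-16)*R1:  [   0  -18   -8  |   -4    0    1 ]
R2 <- (1/6)*R2:  [    0     1   1/2  |  -2/3   1/6     0 ]
R1 <- R1 - (3/4)*R2:  [    1     0  -9/8  |   1/4  -1/8     0 ]
R3 <- R3 - (-18)*R2:  [   0    0    1  |  -16    3    1 ]
R1 <- R1 - (-9/8)*R3:  [     1      0      0  |  -71/4   13/4    9/8 ]
R2 <- R2 - (1/2)*R3:  [    0     1     0  |  22/3  -4/3  -1/2 ]
Right block of [I | A^{-1}] is the inverse:
[ -71/4  13/4   9/8 ]
[  22/3  -4/3  -1/2 ]
[   -16     3     1 ]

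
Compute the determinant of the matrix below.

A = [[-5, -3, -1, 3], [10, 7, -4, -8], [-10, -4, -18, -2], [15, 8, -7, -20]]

det(A) = 60

Forward elimination:
R2 <- R2 - (-2)*R1:  [  0   1  -6  -2 ]
R3 <- R3 - (2)*R1:  [   0    2  -16   -8 ]
R4 <- R4 - (-3)*R1:  [   0   -1  -10  -11 ]
R3 <- R3 - (2)*R2:  [  0   0  -4  -4 ]
R4 <- R4 - (-1)*R2:  [   0    0  -16  -13 ]
R4 <- R4 - (4)*R3:  [ 0  0  0  3 ]
Upper-triangular form:
[ -5  -3  -1   3 ]
[  0   1  -6  -2 ]
[  0   0  -4  -4 ]
[  0   0   0   3 ]
det(A) = (-1)^0 * (-5) * (1) * (-4) * (3) = 60  (0 row swaps -> sign +1)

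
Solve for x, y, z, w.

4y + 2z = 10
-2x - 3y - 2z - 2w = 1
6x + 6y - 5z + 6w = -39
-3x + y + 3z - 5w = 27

(-4, 1, 3, -1)

Forward elimination on [A|b]:
R1 <-> R2   (pivot in column 1 was zero)
[ -2  -3  -2  -2    1 ]
[  0   4   2   0   10 ]
[  6   6  -5   6  -39 ]
[ -3   1   3  -5   27 ]
R3 <- R3 - (-3)*R1:  [   0   -3  -11    0  -36 ]
R4 <- R4 - (3/2)*R1:  [    0  11/2     6    -2  51/2 ]
R3 <- R3 - (-3/4)*R2:  [     0      0  -19/2      0  -57/2 ]
R4 <- R4 - (11/8)*R2:  [    0     0  13/4    -2  47/4 ]
R4 <- R4 - (-13/38)*R3:  [  0   0   0  -2   2 ]
Row echelon form:
[ -2  -3     -2  -2  |      1 ]
[  0   4      2   0  |     10 ]
[  0   0  -19/2   0  |  -57/2 ]
[  0   0      0  -2  |      2 ]
Back-substitution:
w = (2) / -2 = -1
z = (-57/2) / (-19/2) = 3
y = (10 - (2)*(3)) / 4 = 1
x = (1 - (-3)*(1) - (-2)*(3) - (-2)*(-1)) / -2 = -4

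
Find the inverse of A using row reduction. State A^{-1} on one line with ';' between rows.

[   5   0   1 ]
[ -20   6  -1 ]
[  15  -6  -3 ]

Gauss-Jordan on [A | I]:
R1 <- (1/5)*R1:  [   1    0  1/5  |  1/5    0    0 ]
R2 <- R2 - (-20)*R1:  [ 0  6  3  |  4  1  0 ]
R3 <- R3 - (15)*R1:  [  0  -6  -6  |  -3   0   1 ]
R2 <- (1/6)*R2:  [   0    1  1/2  |  2/3  1/6    0 ]
R3 <- R3 - (-6)*R2:  [  0   0  -3  |   1   1   1 ]
R3 <- (1/-3)*R3:  [    0     0     1  |  -1/3  -1/3  -1/3 ]
R1 <- R1 - (1/5)*R3:  [    1     0     0  |  4/15  1/15  1/15 ]
R2 <- R2 - (1/2)*R3:  [   0    1    0  |  5/6  1/3  1/6 ]
Right block of [I | A^{-1}] is the inverse:
[ 4/15  1/15  1/15 ]
[  5/6   1/3   1/6 ]
[ -1/3  -1/3  -1/3 ]

inverse = [4/15 1/15 1/15; 5/6 1/3 1/6; -1/3 -1/3 -1/3]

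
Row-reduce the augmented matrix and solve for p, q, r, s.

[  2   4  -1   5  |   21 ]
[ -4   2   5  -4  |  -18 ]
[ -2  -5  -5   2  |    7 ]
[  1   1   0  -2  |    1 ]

(0, 3, -4, 1)

Forward elimination on [A|b]:
R2 <- R2 - (-2)*R1:  [  0  10   3   6  24 ]
R3 <- R3 - (-1)*R1:  [  0  -1  -6   7  28 ]
R4 <- R4 - (1/2)*R1:  [     0     -1    1/2   -9/2  -19/2 ]
R3 <- R3 - (-1/10)*R2:  [      0       0  -57/10    38/5   152/5 ]
R4 <- R4 - (-1/10)*R2:  [      0       0     4/5  -39/10  -71/10 ]
R4 <- R4 - (-8/57)*R3:  [     0      0      0  -17/6  -17/6 ]
Row echelon form:
[ 2   4      -1      5  |     21 ]
[ 0  10       3      6  |     24 ]
[ 0   0  -57/10   38/5  |  152/5 ]
[ 0   0       0  -17/6  |  -17/6 ]
Back-substitution:
s = (-17/6) / (-17/6) = 1
r = (152/5 - (38/5)*(1)) / (-57/10) = -4
q = (24 - (3)*(-4) - (6)*(1)) / 10 = 3
p = (21 - (4)*(3) - (-1)*(-4) - (5)*(1)) / 2 = 0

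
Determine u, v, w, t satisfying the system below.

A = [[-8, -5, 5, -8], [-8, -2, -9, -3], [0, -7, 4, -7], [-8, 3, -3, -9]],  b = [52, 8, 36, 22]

(-2, -2, 2, -2)

Forward elimination on [A|b]:
R2 <- R2 - (1)*R1:  [   0    3  -14    5  -44 ]
R4 <- R4 - (1)*R1:  [   0    8   -8   -1  -30 ]
R3 <- R3 - (-7/3)*R2:  [      0       0   -86/3    14/3  -200/3 ]
R4 <- R4 - (8/3)*R2:  [     0      0   88/3  -43/3  262/3 ]
R4 <- R4 - (-44/43)*R3:  [       0        0        0  -411/43   822/43 ]
Row echelon form:
[ -8  -5      5       -8  |      52 ]
[  0   3    -14        5  |     -44 ]
[  0   0  -86/3     14/3  |  -200/3 ]
[  0   0      0  -411/43  |  822/43 ]
Back-substitution:
t = (822/43) / (-411/43) = -2
w = (-200/3 - (14/3)*(-2)) / (-86/3) = 2
v = (-44 - (-14)*(2) - (5)*(-2)) / 3 = -2
u = (52 - (-5)*(-2) - (5)*(2) - (-8)*(-2)) / -8 = -2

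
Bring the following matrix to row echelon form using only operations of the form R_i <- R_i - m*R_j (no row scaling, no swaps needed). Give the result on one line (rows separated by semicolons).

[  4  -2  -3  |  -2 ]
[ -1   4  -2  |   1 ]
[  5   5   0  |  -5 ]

Forward elimination:
R2 <- R2 - (-1/4)*R1:  [     0    7/2  -11/4    1/2 ]
R3 <- R3 - (5/4)*R1:  [    0  15/2  15/4  -5/2 ]
R3 <- R3 - (15/7)*R2:  [      0       0  135/14   -25/7 ]
Row echelon form:
[ 4   -2      -3  |     -2 ]
[ 0  7/2   -11/4  |    1/2 ]
[ 0    0  135/14  |  -25/7 ]

REF = [4 -2 -3 -2; 0 7/2 -11/4 1/2; 0 0 135/14 -25/7]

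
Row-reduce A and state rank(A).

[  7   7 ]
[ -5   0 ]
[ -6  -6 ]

rank(A) = 2

Row reduction:
R2 <- R2 - (-5/7)*R1:  [ 0  5 ]
R3 <- R3 - (-6/7)*R1:  [ 0  0 ]
Row echelon form:
[ 7  7 ]
[ 0  5 ]
[ 0  0 ]
Nonzero rows / pivot columns: 2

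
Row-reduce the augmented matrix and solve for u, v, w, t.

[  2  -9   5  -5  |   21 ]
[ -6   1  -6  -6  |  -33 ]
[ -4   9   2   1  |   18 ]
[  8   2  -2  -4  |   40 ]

Forward elimination on [A|b]:
R2 <- R2 - (-3)*R1:  [   0  -26    9  -21   30 ]
R3 <- R3 - (-2)*R1:  [  0  -9  12  -9  60 ]
R4 <- R4 - (4)*R1:  [   0   38  -22   16  -44 ]
R3 <- R3 - (9/26)*R2:  [      0       0  231/26  -45/26  645/13 ]
R4 <- R4 - (-19/13)*R2:  [       0        0  -115/13  -191/13    -2/13 ]
R4 <- R4 - (-230/231)*R3:  [        0         0         0  -1264/77   3792/77 ]
Row echelon form:
[ 2   -9       5        -5  |       21 ]
[ 0  -26       9       -21  |       30 ]
[ 0    0  231/26    -45/26  |   645/13 ]
[ 0    0       0  -1264/77  |  3792/77 ]
Back-substitution:
t = (3792/77) / (-1264/77) = -3
w = (645/13 - (-45/26)*(-3)) / (231/26) = 5
v = (30 - (9)*(5) - (-21)*(-3)) / -26 = 3
u = (21 - (-9)*(3) - (5)*(5) - (-5)*(-3)) / 2 = 4

(4, 3, 5, -3)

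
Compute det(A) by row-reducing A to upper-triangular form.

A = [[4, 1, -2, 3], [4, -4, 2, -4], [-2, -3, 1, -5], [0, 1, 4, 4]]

det(A) = 104

Forward elimination:
R2 <- R2 - (1)*R1:  [  0  -5   4  -7 ]
R3 <- R3 - (-1/2)*R1:  [    0  -5/2     0  -7/2 ]
R3 <- R3 - (1/2)*R2:  [  0   0  -2   0 ]
R4 <- R4 - (-1/5)*R2:  [    0     0  24/5  13/5 ]
R4 <- R4 - (-12/5)*R3:  [    0     0     0  13/5 ]
Upper-triangular form:
[ 4   1  -2     3 ]
[ 0  -5   4    -7 ]
[ 0   0  -2     0 ]
[ 0   0   0  13/5 ]
det(A) = (-1)^0 * (4) * (-5) * (-2) * (13/5) = 104  (0 row swaps -> sign +1)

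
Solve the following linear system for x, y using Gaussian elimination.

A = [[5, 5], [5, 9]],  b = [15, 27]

(0, 3)

Forward elimination on [A|b]:
R2 <- R2 - (1)*R1:  [  0   4  12 ]
Row echelon form:
[ 5  5  |  15 ]
[ 0  4  |  12 ]
Back-substitution:
y = (12) / 4 = 3
x = (15 - (5)*(3)) / 5 = 0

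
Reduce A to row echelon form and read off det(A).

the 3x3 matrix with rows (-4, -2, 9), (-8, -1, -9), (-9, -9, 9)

Forward elimination:
R2 <- R2 - (2)*R1:  [   0    3  -27 ]
R3 <- R3 - (9/4)*R1:  [     0   -9/2  -45/4 ]
R3 <- R3 - (-3/2)*R2:  [      0       0  -207/4 ]
Upper-triangular form:
[ -4  -2       9 ]
[  0   3     -27 ]
[  0   0  -207/4 ]
det(A) = (-1)^0 * (-4) * (3) * (-207/4) = 621  (0 row swaps -> sign +1)

det(A) = 621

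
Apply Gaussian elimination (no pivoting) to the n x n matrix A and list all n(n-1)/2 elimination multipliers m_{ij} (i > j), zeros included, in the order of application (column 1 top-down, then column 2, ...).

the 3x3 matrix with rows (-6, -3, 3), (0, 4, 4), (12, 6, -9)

multipliers: 0, -2, 0

Forward elimination:
R2: entry in column 1 is already 0 -> m_{21} = 0 (no row operation needed)
R3 <- R3 - (-2)*R1:  [  0   0  -3 ]
R3: entry in column 2 is already 0 -> m_{32} = 0 (no row operation needed)
Multipliers (in order of application): m_{21} = 0, m_{31} = -2, m_{32} = 0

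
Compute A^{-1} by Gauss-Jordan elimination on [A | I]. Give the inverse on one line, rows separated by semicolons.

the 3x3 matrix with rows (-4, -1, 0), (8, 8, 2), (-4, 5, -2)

Gauss-Jordan on [A | I]:
R1 <- (1/-4)*R1:  [    1   1/4     0  |  -1/4     0     0 ]
R2 <- R2 - (8)*R1:  [ 0  6  2  |  2  1  0 ]
R3 <- R3 - (-4)*R1:  [  0   6  -2  |  -1   0   1 ]
R2 <- (1/6)*R2:  [   0    1  1/3  |  1/3  1/6    0 ]
R1 <- R1 - (1/4)*R2:  [     1      0  -1/12  |   -1/3  -1/24      0 ]
R3 <- R3 - (6)*R2:  [  0   0  -4  |  -3  -1   1 ]
R3 <- (1/-4)*R3:  [    0     0     1  |   3/4   1/4  -1/4 ]
R1 <- R1 - (-1/12)*R3:  [      1       0       0  |  -13/48   -1/48   -1/48 ]
R2 <- R2 - (1/3)*R3:  [    0     1     0  |  1/12  1/12  1/12 ]
Right block of [I | A^{-1}] is the inverse:
[ -13/48  -1/48  -1/48 ]
[   1/12   1/12   1/12 ]
[    3/4    1/4   -1/4 ]

inverse = [-13/48 -1/48 -1/48; 1/12 1/12 1/12; 3/4 1/4 -1/4]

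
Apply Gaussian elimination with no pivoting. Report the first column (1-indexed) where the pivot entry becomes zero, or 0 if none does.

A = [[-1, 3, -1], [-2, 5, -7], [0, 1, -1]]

Naive forward elimination:
R2 <- R2 - (2)*R1:  [  0  -1  -5 ]
R3 <- R3 - (-1)*R2:  [  0   0  -6 ]
All pivots nonzero; naive elimination completes without hitting a zero pivot.

first zero-pivot column = 0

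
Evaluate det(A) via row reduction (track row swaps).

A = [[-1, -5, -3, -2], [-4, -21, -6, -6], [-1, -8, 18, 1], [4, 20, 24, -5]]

det(A) = -3

Forward elimination:
R2 <- R2 - (4)*R1:  [  0  -1   6   2 ]
R3 <- R3 - (1)*R1:  [  0  -3  21   3 ]
R4 <- R4 - (-4)*R1:  [   0    0   12  -13 ]
R3 <- R3 - (3)*R2:  [  0   0   3  -3 ]
R4 <- R4 - (4)*R3:  [  0   0   0  -1 ]
Upper-triangular form:
[ -1  -5  -3  -2 ]
[  0  -1   6   2 ]
[  0   0   3  -3 ]
[  0   0   0  -1 ]
det(A) = (-1)^0 * (-1) * (-1) * (3) * (-1) = -3  (0 row swaps -> sign +1)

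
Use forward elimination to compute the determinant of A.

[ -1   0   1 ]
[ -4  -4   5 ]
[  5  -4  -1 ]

det(A) = 12

Forward elimination:
R2 <- R2 - (4)*R1:  [  0  -4   1 ]
R3 <- R3 - (-5)*R1:  [  0  -4   4 ]
R3 <- R3 - (1)*R2:  [ 0  0  3 ]
Upper-triangular form:
[ -1   0  1 ]
[  0  -4  1 ]
[  0   0  3 ]
det(A) = (-1)^0 * (-1) * (-4) * (3) = 12  (0 row swaps -> sign +1)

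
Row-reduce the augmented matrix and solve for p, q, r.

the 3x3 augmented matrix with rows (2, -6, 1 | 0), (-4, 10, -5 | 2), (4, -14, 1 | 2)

Forward elimination on [A|b]:
R2 <- R2 - (-2)*R1:  [  0  -2  -3   2 ]
R3 <- R3 - (2)*R1:  [  0  -2  -1   2 ]
R3 <- R3 - (1)*R2:  [ 0  0  2  0 ]
Row echelon form:
[ 2  -6   1  |  0 ]
[ 0  -2  -3  |  2 ]
[ 0   0   2  |  0 ]
Back-substitution:
r = (0) / 2 = 0
q = (2 - (-3)*(0)) / -2 = -1
p = (0 - (-6)*(-1) - (1)*(0)) / 2 = -3

(-3, -1, 0)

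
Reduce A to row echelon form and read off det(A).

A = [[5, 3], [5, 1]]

Forward elimination:
R2 <- R2 - (1)*R1:  [  0  -2 ]
Upper-triangular form:
[ 5   3 ]
[ 0  -2 ]
det(A) = (-1)^0 * (5) * (-2) = -10  (0 row swaps -> sign +1)

det(A) = -10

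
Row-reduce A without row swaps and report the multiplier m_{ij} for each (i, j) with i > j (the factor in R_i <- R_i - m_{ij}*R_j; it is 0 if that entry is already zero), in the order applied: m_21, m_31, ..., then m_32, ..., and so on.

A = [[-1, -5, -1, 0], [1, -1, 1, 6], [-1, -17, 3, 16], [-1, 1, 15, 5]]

multipliers: -1, 1, 1, 2, -1, 4

Forward elimination:
R2 <- R2 - (-1)*R1:  [  0  -6   0   6 ]
R3 <- R3 - (1)*R1:  [   0  -12    4   16 ]
R4 <- R4 - (1)*R1:  [  0   6  16   5 ]
R3 <- R3 - (2)*R2:  [ 0  0  4  4 ]
R4 <- R4 - (-1)*R2:  [  0   0  16  11 ]
R4 <- R4 - (4)*R3:  [  0   0   0  -5 ]
Multipliers (in order of application): m_{21} = -1, m_{31} = 1, m_{41} = 1, m_{32} = 2, m_{42} = -1, m_{43} = 4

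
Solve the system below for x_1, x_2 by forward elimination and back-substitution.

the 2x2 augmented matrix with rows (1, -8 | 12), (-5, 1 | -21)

(4, -1)

Forward elimination on [A|b]:
R2 <- R2 - (-5)*R1:  [   0  -39   39 ]
Row echelon form:
[ 1   -8  |  12 ]
[ 0  -39  |  39 ]
Back-substitution:
x_2 = (39) / -39 = -1
x_1 = (12 - (-8)*(-1)) / 1 = 4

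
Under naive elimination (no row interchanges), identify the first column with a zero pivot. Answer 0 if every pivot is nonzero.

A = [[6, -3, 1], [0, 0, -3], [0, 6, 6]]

first zero-pivot column = 2

Naive forward elimination:
Matrix at this point:
[ 6  -3   1 ]
[ 0   0  -3 ]
[ 0   6   6 ]
Pivot entry (2,2) is zero but row 3 has 6 in column 2 -> naive elimination stops; a row interchange (e.g. R2 <-> R3) would be required here.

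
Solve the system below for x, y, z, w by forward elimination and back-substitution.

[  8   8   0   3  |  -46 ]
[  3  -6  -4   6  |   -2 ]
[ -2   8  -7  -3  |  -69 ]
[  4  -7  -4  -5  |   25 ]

(0, -5, 5, -2)

Forward elimination on [A|b]:
R2 <- R2 - (3/8)*R1:  [    0    -9    -4  39/8  61/4 ]
R3 <- R3 - (-1/4)*R1:  [      0      10      -7    -9/4  -161/2 ]
R4 <- R4 - (1/2)*R1:  [     0    -11     -4  -13/2     48 ]
R3 <- R3 - (-10/9)*R2:  [      0       0  -103/9    19/6  -572/9 ]
R4 <- R4 - (11/9)*R2:  [       0        0      8/9  -299/24  1057/36 ]
R4 <- R4 - (-8/103)*R3:  [          0           0           0  -10063/824   10063/412 ]
Row echelon form:
[ 8   8       0           3  |        -46 ]
[ 0  -9      -4        39/8  |       61/4 ]
[ 0   0  -103/9        19/6  |     -572/9 ]
[ 0   0       0  -10063/824  |  10063/412 ]
Back-substitution:
w = (10063/412) / (-10063/824) = -2
z = (-572/9 - (19/6)*(-2)) / (-103/9) = 5
y = (61/4 - (-4)*(5) - (39/8)*(-2)) / -9 = -5
x = (-46 - (8)*(-5) - (3)*(-2)) / 8 = 0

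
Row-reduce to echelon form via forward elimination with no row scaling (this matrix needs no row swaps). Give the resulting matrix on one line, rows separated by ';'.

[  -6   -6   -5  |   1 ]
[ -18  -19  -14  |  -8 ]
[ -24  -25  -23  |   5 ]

REF = [-6 -6 -5 1; 0 -1 1 -11; 0 0 -4 12]

Forward elimination:
R2 <- R2 - (3)*R1:  [   0   -1    1  -11 ]
R3 <- R3 - (4)*R1:  [  0  -1  -3   1 ]
R3 <- R3 - (1)*R2:  [  0   0  -4  12 ]
Row echelon form:
[ -6  -6  -5  |    1 ]
[  0  -1   1  |  -11 ]
[  0   0  -4  |   12 ]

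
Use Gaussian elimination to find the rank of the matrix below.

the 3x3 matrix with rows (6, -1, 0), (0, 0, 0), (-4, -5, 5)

rank(A) = 2

Row reduction:
R3 <- R3 - (-2/3)*R1:  [     0  -17/3      5 ]
R2 <-> R3   (pivot in column 2 was zero)
[ 6     -1  0 ]
[ 0  -17/3  5 ]
[ 0      0  0 ]
Row echelon form:
[ 6     -1  0 ]
[ 0  -17/3  5 ]
[ 0      0  0 ]
Nonzero rows / pivot columns: 2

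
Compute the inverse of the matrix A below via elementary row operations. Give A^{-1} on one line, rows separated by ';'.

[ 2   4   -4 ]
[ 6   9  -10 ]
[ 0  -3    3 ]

inverse = [1/2 0 2/3; 3 -1 2/3; 3 -1 1]

Gauss-Jordan on [A | I]:
R1 <- (1/2)*R1:  [   1    2   -2  |  1/2    0    0 ]
R2 <- R2 - (6)*R1:  [  0  -3   2  |  -3   1   0 ]
R2 <- (1/-3)*R2:  [    0     1  -2/3  |     1  -1/3     0 ]
R1 <- R1 - (2)*R2:  [    1     0  -2/3  |  -3/2   2/3     0 ]
R3 <- R3 - (-3)*R2:  [  0   0   1  |   3  -1   1 ]
R1 <- R1 - (-2/3)*R3:  [   1    0    0  |  1/2    0  2/3 ]
R2 <- R2 - (-2/3)*R3:  [   0    1    0  |    3   -1  2/3 ]
Right block of [I | A^{-1}] is the inverse:
[ 1/2   0  2/3 ]
[   3  -1  2/3 ]
[   3  -1    1 ]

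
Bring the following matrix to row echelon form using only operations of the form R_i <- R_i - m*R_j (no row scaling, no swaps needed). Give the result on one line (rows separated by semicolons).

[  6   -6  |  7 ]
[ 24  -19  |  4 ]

REF = [6 -6 7; 0 5 -24]

Forward elimination:
R2 <- R2 - (4)*R1:  [   0    5  -24 ]
Row echelon form:
[ 6  -6  |    7 ]
[ 0   5  |  -24 ]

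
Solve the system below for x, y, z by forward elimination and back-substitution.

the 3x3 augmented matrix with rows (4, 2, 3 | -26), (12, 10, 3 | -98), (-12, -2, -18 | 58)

Forward elimination on [A|b]:
R2 <- R2 - (3)*R1:  [   0    4   -6  -20 ]
R3 <- R3 - (-3)*R1:  [   0    4   -9  -20 ]
R3 <- R3 - (1)*R2:  [  0   0  -3   0 ]
Row echelon form:
[ 4  2   3  |  -26 ]
[ 0  4  -6  |  -20 ]
[ 0  0  -3  |    0 ]
Back-substitution:
z = (0) / -3 = 0
y = (-20 - (-6)*(0)) / 4 = -5
x = (-26 - (2)*(-5) - (3)*(0)) / 4 = -4

(-4, -5, 0)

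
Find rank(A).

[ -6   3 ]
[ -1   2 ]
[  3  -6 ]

Row reduction:
R2 <- R2 - (1/6)*R1:  [   0  3/2 ]
R3 <- R3 - (-1/2)*R1:  [    0  -9/2 ]
R3 <- R3 - (-3)*R2:  [ 0  0 ]
Row echelon form:
[ -6    3 ]
[  0  3/2 ]
[  0    0 ]
Nonzero rows / pivot columns: 2

rank(A) = 2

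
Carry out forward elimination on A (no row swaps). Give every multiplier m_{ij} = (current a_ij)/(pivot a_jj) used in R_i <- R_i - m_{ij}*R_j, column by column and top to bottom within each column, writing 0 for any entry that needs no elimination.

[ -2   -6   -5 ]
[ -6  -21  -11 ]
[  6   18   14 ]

multipliers: 3, -3, 0

Forward elimination:
R2 <- R2 - (3)*R1:  [  0  -3   4 ]
R3 <- R3 - (-3)*R1:  [  0   0  -1 ]
R3: entry in column 2 is already 0 -> m_{32} = 0 (no row operation needed)
Multipliers (in order of application): m_{21} = 3, m_{31} = -3, m_{32} = 0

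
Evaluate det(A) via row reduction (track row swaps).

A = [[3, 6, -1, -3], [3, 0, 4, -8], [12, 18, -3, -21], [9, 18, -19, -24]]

det(A) = 72

Forward elimination:
R2 <- R2 - (1)*R1:  [  0  -6   5  -5 ]
R3 <- R3 - (4)*R1:  [  0  -6   1  -9 ]
R4 <- R4 - (3)*R1:  [   0    0  -16  -15 ]
R3 <- R3 - (1)*R2:  [  0   0  -4  -4 ]
R4 <- R4 - (4)*R3:  [ 0  0  0  1 ]
Upper-triangular form:
[ 3   6  -1  -3 ]
[ 0  -6   5  -5 ]
[ 0   0  -4  -4 ]
[ 0   0   0   1 ]
det(A) = (-1)^0 * (3) * (-6) * (-4) * (1) = 72  (0 row swaps -> sign +1)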